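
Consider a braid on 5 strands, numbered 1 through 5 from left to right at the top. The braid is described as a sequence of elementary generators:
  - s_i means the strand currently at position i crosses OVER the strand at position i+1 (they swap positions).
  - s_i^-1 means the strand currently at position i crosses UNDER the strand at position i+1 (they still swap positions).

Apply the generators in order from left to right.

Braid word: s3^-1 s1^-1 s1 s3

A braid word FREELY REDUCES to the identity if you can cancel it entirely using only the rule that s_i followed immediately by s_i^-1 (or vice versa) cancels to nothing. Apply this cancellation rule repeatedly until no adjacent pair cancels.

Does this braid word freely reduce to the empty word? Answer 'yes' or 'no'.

Answer: yes

Derivation:
Gen 1 (s3^-1): push. Stack: [s3^-1]
Gen 2 (s1^-1): push. Stack: [s3^-1 s1^-1]
Gen 3 (s1): cancels prior s1^-1. Stack: [s3^-1]
Gen 4 (s3): cancels prior s3^-1. Stack: []
Reduced word: (empty)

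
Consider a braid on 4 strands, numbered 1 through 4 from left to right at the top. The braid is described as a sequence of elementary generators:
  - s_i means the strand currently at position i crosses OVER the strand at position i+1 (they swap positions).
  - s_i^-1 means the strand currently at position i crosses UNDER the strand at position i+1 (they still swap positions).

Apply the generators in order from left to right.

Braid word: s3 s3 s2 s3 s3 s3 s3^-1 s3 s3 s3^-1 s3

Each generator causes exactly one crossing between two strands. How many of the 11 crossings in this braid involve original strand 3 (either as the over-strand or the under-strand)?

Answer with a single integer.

Answer: 3

Derivation:
Gen 1: crossing 3x4. Involves strand 3? yes. Count so far: 1
Gen 2: crossing 4x3. Involves strand 3? yes. Count so far: 2
Gen 3: crossing 2x3. Involves strand 3? yes. Count so far: 3
Gen 4: crossing 2x4. Involves strand 3? no. Count so far: 3
Gen 5: crossing 4x2. Involves strand 3? no. Count so far: 3
Gen 6: crossing 2x4. Involves strand 3? no. Count so far: 3
Gen 7: crossing 4x2. Involves strand 3? no. Count so far: 3
Gen 8: crossing 2x4. Involves strand 3? no. Count so far: 3
Gen 9: crossing 4x2. Involves strand 3? no. Count so far: 3
Gen 10: crossing 2x4. Involves strand 3? no. Count so far: 3
Gen 11: crossing 4x2. Involves strand 3? no. Count so far: 3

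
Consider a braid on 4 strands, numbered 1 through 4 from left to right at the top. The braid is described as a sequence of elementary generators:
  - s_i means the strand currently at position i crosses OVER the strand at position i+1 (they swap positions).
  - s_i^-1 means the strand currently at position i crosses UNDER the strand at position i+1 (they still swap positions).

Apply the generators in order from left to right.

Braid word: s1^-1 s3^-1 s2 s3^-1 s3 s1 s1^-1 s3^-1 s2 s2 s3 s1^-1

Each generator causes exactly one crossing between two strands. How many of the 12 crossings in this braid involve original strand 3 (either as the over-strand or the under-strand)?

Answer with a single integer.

Answer: 7

Derivation:
Gen 1: crossing 1x2. Involves strand 3? no. Count so far: 0
Gen 2: crossing 3x4. Involves strand 3? yes. Count so far: 1
Gen 3: crossing 1x4. Involves strand 3? no. Count so far: 1
Gen 4: crossing 1x3. Involves strand 3? yes. Count so far: 2
Gen 5: crossing 3x1. Involves strand 3? yes. Count so far: 3
Gen 6: crossing 2x4. Involves strand 3? no. Count so far: 3
Gen 7: crossing 4x2. Involves strand 3? no. Count so far: 3
Gen 8: crossing 1x3. Involves strand 3? yes. Count so far: 4
Gen 9: crossing 4x3. Involves strand 3? yes. Count so far: 5
Gen 10: crossing 3x4. Involves strand 3? yes. Count so far: 6
Gen 11: crossing 3x1. Involves strand 3? yes. Count so far: 7
Gen 12: crossing 2x4. Involves strand 3? no. Count so far: 7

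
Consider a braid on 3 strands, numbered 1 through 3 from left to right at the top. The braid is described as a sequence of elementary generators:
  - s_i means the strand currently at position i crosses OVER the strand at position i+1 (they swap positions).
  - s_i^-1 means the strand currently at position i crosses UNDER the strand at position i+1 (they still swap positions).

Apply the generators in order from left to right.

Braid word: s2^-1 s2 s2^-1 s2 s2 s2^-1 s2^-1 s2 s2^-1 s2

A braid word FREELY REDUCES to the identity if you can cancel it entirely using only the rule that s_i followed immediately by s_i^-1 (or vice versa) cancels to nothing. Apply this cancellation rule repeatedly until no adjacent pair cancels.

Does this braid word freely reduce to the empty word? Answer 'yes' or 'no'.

Answer: yes

Derivation:
Gen 1 (s2^-1): push. Stack: [s2^-1]
Gen 2 (s2): cancels prior s2^-1. Stack: []
Gen 3 (s2^-1): push. Stack: [s2^-1]
Gen 4 (s2): cancels prior s2^-1. Stack: []
Gen 5 (s2): push. Stack: [s2]
Gen 6 (s2^-1): cancels prior s2. Stack: []
Gen 7 (s2^-1): push. Stack: [s2^-1]
Gen 8 (s2): cancels prior s2^-1. Stack: []
Gen 9 (s2^-1): push. Stack: [s2^-1]
Gen 10 (s2): cancels prior s2^-1. Stack: []
Reduced word: (empty)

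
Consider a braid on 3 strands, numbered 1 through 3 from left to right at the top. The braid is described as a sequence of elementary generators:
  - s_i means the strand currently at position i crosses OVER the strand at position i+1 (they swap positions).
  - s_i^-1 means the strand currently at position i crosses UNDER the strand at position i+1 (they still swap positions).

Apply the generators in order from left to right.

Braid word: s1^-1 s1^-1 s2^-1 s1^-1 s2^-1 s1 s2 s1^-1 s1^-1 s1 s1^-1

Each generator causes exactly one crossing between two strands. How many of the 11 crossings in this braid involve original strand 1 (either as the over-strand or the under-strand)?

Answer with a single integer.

Answer: 9

Derivation:
Gen 1: crossing 1x2. Involves strand 1? yes. Count so far: 1
Gen 2: crossing 2x1. Involves strand 1? yes. Count so far: 2
Gen 3: crossing 2x3. Involves strand 1? no. Count so far: 2
Gen 4: crossing 1x3. Involves strand 1? yes. Count so far: 3
Gen 5: crossing 1x2. Involves strand 1? yes. Count so far: 4
Gen 6: crossing 3x2. Involves strand 1? no. Count so far: 4
Gen 7: crossing 3x1. Involves strand 1? yes. Count so far: 5
Gen 8: crossing 2x1. Involves strand 1? yes. Count so far: 6
Gen 9: crossing 1x2. Involves strand 1? yes. Count so far: 7
Gen 10: crossing 2x1. Involves strand 1? yes. Count so far: 8
Gen 11: crossing 1x2. Involves strand 1? yes. Count so far: 9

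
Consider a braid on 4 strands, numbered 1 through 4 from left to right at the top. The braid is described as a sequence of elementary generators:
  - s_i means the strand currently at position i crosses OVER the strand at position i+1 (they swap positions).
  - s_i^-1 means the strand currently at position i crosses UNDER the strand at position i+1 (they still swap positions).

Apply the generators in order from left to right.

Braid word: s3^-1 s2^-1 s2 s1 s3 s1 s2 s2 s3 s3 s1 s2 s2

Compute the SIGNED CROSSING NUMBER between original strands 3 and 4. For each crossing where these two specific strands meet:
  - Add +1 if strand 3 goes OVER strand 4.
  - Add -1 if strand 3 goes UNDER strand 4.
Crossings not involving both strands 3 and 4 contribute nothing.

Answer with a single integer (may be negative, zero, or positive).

Answer: -2

Derivation:
Gen 1: 3 under 4. Both 3&4? yes. Contrib: -1. Sum: -1
Gen 2: crossing 2x4. Both 3&4? no. Sum: -1
Gen 3: crossing 4x2. Both 3&4? no. Sum: -1
Gen 4: crossing 1x2. Both 3&4? no. Sum: -1
Gen 5: 4 over 3. Both 3&4? yes. Contrib: -1. Sum: -2
Gen 6: crossing 2x1. Both 3&4? no. Sum: -2
Gen 7: crossing 2x3. Both 3&4? no. Sum: -2
Gen 8: crossing 3x2. Both 3&4? no. Sum: -2
Gen 9: 3 over 4. Both 3&4? yes. Contrib: +1. Sum: -1
Gen 10: 4 over 3. Both 3&4? yes. Contrib: -1. Sum: -2
Gen 11: crossing 1x2. Both 3&4? no. Sum: -2
Gen 12: crossing 1x3. Both 3&4? no. Sum: -2
Gen 13: crossing 3x1. Both 3&4? no. Sum: -2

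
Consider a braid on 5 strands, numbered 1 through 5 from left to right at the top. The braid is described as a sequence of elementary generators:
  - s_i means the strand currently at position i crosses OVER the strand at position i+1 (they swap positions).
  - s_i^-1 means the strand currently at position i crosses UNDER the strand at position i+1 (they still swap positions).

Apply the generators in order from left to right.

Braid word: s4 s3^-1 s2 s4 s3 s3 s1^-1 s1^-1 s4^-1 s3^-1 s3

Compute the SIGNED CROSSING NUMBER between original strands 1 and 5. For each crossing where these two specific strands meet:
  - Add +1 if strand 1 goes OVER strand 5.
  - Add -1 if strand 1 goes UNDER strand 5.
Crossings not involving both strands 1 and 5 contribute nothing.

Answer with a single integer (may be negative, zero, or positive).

Gen 1: crossing 4x5. Both 1&5? no. Sum: 0
Gen 2: crossing 3x5. Both 1&5? no. Sum: 0
Gen 3: crossing 2x5. Both 1&5? no. Sum: 0
Gen 4: crossing 3x4. Both 1&5? no. Sum: 0
Gen 5: crossing 2x4. Both 1&5? no. Sum: 0
Gen 6: crossing 4x2. Both 1&5? no. Sum: 0
Gen 7: 1 under 5. Both 1&5? yes. Contrib: -1. Sum: -1
Gen 8: 5 under 1. Both 1&5? yes. Contrib: +1. Sum: 0
Gen 9: crossing 4x3. Both 1&5? no. Sum: 0
Gen 10: crossing 2x3. Both 1&5? no. Sum: 0
Gen 11: crossing 3x2. Both 1&5? no. Sum: 0

Answer: 0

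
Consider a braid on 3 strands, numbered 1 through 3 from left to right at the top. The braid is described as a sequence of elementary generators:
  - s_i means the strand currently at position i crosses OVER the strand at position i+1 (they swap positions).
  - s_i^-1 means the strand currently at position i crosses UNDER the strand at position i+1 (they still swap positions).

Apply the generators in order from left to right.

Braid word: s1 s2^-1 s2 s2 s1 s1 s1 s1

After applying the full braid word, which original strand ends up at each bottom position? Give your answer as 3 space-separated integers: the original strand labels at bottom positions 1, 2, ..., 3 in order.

Answer: 2 3 1

Derivation:
Gen 1 (s1): strand 1 crosses over strand 2. Perm now: [2 1 3]
Gen 2 (s2^-1): strand 1 crosses under strand 3. Perm now: [2 3 1]
Gen 3 (s2): strand 3 crosses over strand 1. Perm now: [2 1 3]
Gen 4 (s2): strand 1 crosses over strand 3. Perm now: [2 3 1]
Gen 5 (s1): strand 2 crosses over strand 3. Perm now: [3 2 1]
Gen 6 (s1): strand 3 crosses over strand 2. Perm now: [2 3 1]
Gen 7 (s1): strand 2 crosses over strand 3. Perm now: [3 2 1]
Gen 8 (s1): strand 3 crosses over strand 2. Perm now: [2 3 1]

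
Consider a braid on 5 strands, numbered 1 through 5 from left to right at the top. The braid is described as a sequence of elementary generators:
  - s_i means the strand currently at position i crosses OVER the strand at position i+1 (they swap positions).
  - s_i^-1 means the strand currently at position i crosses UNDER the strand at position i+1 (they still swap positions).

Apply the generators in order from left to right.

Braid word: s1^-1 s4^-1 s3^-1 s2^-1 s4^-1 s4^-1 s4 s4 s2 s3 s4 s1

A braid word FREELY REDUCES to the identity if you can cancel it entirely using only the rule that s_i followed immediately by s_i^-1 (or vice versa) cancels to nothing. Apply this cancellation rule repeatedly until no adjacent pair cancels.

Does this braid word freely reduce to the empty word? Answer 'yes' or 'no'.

Answer: yes

Derivation:
Gen 1 (s1^-1): push. Stack: [s1^-1]
Gen 2 (s4^-1): push. Stack: [s1^-1 s4^-1]
Gen 3 (s3^-1): push. Stack: [s1^-1 s4^-1 s3^-1]
Gen 4 (s2^-1): push. Stack: [s1^-1 s4^-1 s3^-1 s2^-1]
Gen 5 (s4^-1): push. Stack: [s1^-1 s4^-1 s3^-1 s2^-1 s4^-1]
Gen 6 (s4^-1): push. Stack: [s1^-1 s4^-1 s3^-1 s2^-1 s4^-1 s4^-1]
Gen 7 (s4): cancels prior s4^-1. Stack: [s1^-1 s4^-1 s3^-1 s2^-1 s4^-1]
Gen 8 (s4): cancels prior s4^-1. Stack: [s1^-1 s4^-1 s3^-1 s2^-1]
Gen 9 (s2): cancels prior s2^-1. Stack: [s1^-1 s4^-1 s3^-1]
Gen 10 (s3): cancels prior s3^-1. Stack: [s1^-1 s4^-1]
Gen 11 (s4): cancels prior s4^-1. Stack: [s1^-1]
Gen 12 (s1): cancels prior s1^-1. Stack: []
Reduced word: (empty)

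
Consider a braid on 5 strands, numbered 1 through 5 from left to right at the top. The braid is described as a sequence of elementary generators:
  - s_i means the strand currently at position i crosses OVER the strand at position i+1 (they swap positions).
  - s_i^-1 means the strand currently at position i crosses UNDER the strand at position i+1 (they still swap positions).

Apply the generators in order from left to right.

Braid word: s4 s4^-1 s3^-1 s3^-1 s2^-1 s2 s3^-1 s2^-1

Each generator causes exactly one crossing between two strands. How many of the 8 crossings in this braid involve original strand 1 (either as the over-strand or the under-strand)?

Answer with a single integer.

Gen 1: crossing 4x5. Involves strand 1? no. Count so far: 0
Gen 2: crossing 5x4. Involves strand 1? no. Count so far: 0
Gen 3: crossing 3x4. Involves strand 1? no. Count so far: 0
Gen 4: crossing 4x3. Involves strand 1? no. Count so far: 0
Gen 5: crossing 2x3. Involves strand 1? no. Count so far: 0
Gen 6: crossing 3x2. Involves strand 1? no. Count so far: 0
Gen 7: crossing 3x4. Involves strand 1? no. Count so far: 0
Gen 8: crossing 2x4. Involves strand 1? no. Count so far: 0

Answer: 0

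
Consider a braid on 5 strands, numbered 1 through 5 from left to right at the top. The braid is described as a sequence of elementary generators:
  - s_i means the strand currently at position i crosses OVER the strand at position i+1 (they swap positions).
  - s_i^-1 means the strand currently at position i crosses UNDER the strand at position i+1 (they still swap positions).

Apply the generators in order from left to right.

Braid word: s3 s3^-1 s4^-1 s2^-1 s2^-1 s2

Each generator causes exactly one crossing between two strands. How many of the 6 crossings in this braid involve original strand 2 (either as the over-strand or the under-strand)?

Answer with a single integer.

Answer: 3

Derivation:
Gen 1: crossing 3x4. Involves strand 2? no. Count so far: 0
Gen 2: crossing 4x3. Involves strand 2? no. Count so far: 0
Gen 3: crossing 4x5. Involves strand 2? no. Count so far: 0
Gen 4: crossing 2x3. Involves strand 2? yes. Count so far: 1
Gen 5: crossing 3x2. Involves strand 2? yes. Count so far: 2
Gen 6: crossing 2x3. Involves strand 2? yes. Count so far: 3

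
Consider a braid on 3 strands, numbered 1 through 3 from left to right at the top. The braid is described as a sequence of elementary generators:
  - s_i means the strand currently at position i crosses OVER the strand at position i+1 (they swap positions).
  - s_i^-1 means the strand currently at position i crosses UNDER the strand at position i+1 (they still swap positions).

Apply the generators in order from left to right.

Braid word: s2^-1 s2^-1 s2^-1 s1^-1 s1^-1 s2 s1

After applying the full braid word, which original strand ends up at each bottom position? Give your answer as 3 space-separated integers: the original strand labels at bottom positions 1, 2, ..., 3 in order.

Gen 1 (s2^-1): strand 2 crosses under strand 3. Perm now: [1 3 2]
Gen 2 (s2^-1): strand 3 crosses under strand 2. Perm now: [1 2 3]
Gen 3 (s2^-1): strand 2 crosses under strand 3. Perm now: [1 3 2]
Gen 4 (s1^-1): strand 1 crosses under strand 3. Perm now: [3 1 2]
Gen 5 (s1^-1): strand 3 crosses under strand 1. Perm now: [1 3 2]
Gen 6 (s2): strand 3 crosses over strand 2. Perm now: [1 2 3]
Gen 7 (s1): strand 1 crosses over strand 2. Perm now: [2 1 3]

Answer: 2 1 3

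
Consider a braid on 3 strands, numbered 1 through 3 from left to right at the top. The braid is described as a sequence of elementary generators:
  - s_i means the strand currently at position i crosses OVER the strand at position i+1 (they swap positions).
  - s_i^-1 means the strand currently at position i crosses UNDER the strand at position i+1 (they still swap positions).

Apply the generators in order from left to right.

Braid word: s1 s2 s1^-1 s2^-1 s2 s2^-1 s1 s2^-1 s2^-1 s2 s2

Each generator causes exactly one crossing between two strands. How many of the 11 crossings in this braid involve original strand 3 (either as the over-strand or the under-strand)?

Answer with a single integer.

Answer: 7

Derivation:
Gen 1: crossing 1x2. Involves strand 3? no. Count so far: 0
Gen 2: crossing 1x3. Involves strand 3? yes. Count so far: 1
Gen 3: crossing 2x3. Involves strand 3? yes. Count so far: 2
Gen 4: crossing 2x1. Involves strand 3? no. Count so far: 2
Gen 5: crossing 1x2. Involves strand 3? no. Count so far: 2
Gen 6: crossing 2x1. Involves strand 3? no. Count so far: 2
Gen 7: crossing 3x1. Involves strand 3? yes. Count so far: 3
Gen 8: crossing 3x2. Involves strand 3? yes. Count so far: 4
Gen 9: crossing 2x3. Involves strand 3? yes. Count so far: 5
Gen 10: crossing 3x2. Involves strand 3? yes. Count so far: 6
Gen 11: crossing 2x3. Involves strand 3? yes. Count so far: 7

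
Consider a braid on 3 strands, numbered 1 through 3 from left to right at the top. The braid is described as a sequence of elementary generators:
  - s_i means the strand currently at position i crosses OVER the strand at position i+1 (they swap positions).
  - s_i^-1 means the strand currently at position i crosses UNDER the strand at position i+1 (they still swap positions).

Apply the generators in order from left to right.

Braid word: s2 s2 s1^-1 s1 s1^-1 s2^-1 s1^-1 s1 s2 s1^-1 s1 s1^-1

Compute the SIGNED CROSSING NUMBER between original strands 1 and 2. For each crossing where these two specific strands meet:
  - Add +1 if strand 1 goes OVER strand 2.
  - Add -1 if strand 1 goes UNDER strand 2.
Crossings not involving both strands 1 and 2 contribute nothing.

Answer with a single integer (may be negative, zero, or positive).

Gen 1: crossing 2x3. Both 1&2? no. Sum: 0
Gen 2: crossing 3x2. Both 1&2? no. Sum: 0
Gen 3: 1 under 2. Both 1&2? yes. Contrib: -1. Sum: -1
Gen 4: 2 over 1. Both 1&2? yes. Contrib: -1. Sum: -2
Gen 5: 1 under 2. Both 1&2? yes. Contrib: -1. Sum: -3
Gen 6: crossing 1x3. Both 1&2? no. Sum: -3
Gen 7: crossing 2x3. Both 1&2? no. Sum: -3
Gen 8: crossing 3x2. Both 1&2? no. Sum: -3
Gen 9: crossing 3x1. Both 1&2? no. Sum: -3
Gen 10: 2 under 1. Both 1&2? yes. Contrib: +1. Sum: -2
Gen 11: 1 over 2. Both 1&2? yes. Contrib: +1. Sum: -1
Gen 12: 2 under 1. Both 1&2? yes. Contrib: +1. Sum: 0

Answer: 0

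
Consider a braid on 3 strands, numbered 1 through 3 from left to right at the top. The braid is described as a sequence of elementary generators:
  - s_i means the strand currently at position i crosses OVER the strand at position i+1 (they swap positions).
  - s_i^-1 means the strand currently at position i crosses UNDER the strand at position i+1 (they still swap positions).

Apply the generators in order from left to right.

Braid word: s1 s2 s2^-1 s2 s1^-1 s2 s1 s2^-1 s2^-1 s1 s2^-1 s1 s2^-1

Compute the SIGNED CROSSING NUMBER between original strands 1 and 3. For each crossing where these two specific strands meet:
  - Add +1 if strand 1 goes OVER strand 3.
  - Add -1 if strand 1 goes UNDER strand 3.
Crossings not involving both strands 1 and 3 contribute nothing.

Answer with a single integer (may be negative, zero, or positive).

Answer: 4

Derivation:
Gen 1: crossing 1x2. Both 1&3? no. Sum: 0
Gen 2: 1 over 3. Both 1&3? yes. Contrib: +1. Sum: 1
Gen 3: 3 under 1. Both 1&3? yes. Contrib: +1. Sum: 2
Gen 4: 1 over 3. Both 1&3? yes. Contrib: +1. Sum: 3
Gen 5: crossing 2x3. Both 1&3? no. Sum: 3
Gen 6: crossing 2x1. Both 1&3? no. Sum: 3
Gen 7: 3 over 1. Both 1&3? yes. Contrib: -1. Sum: 2
Gen 8: crossing 3x2. Both 1&3? no. Sum: 2
Gen 9: crossing 2x3. Both 1&3? no. Sum: 2
Gen 10: 1 over 3. Both 1&3? yes. Contrib: +1. Sum: 3
Gen 11: crossing 1x2. Both 1&3? no. Sum: 3
Gen 12: crossing 3x2. Both 1&3? no. Sum: 3
Gen 13: 3 under 1. Both 1&3? yes. Contrib: +1. Sum: 4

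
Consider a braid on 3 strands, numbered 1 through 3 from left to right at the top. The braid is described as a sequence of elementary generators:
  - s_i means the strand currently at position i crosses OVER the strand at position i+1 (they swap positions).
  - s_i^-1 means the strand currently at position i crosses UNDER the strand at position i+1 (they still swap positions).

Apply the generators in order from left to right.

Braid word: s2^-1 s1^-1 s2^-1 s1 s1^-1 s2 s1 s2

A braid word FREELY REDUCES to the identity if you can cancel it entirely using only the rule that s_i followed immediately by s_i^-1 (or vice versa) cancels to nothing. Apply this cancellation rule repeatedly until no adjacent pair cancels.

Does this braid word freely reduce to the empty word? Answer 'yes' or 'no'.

Gen 1 (s2^-1): push. Stack: [s2^-1]
Gen 2 (s1^-1): push. Stack: [s2^-1 s1^-1]
Gen 3 (s2^-1): push. Stack: [s2^-1 s1^-1 s2^-1]
Gen 4 (s1): push. Stack: [s2^-1 s1^-1 s2^-1 s1]
Gen 5 (s1^-1): cancels prior s1. Stack: [s2^-1 s1^-1 s2^-1]
Gen 6 (s2): cancels prior s2^-1. Stack: [s2^-1 s1^-1]
Gen 7 (s1): cancels prior s1^-1. Stack: [s2^-1]
Gen 8 (s2): cancels prior s2^-1. Stack: []
Reduced word: (empty)

Answer: yes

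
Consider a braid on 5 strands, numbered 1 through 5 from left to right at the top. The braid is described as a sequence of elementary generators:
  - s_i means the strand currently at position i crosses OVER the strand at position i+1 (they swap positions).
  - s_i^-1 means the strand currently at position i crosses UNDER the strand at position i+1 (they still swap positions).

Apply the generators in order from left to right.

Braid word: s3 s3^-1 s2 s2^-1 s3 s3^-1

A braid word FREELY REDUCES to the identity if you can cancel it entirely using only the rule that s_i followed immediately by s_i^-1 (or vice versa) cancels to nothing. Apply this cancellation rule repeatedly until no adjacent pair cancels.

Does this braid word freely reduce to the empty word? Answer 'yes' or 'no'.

Gen 1 (s3): push. Stack: [s3]
Gen 2 (s3^-1): cancels prior s3. Stack: []
Gen 3 (s2): push. Stack: [s2]
Gen 4 (s2^-1): cancels prior s2. Stack: []
Gen 5 (s3): push. Stack: [s3]
Gen 6 (s3^-1): cancels prior s3. Stack: []
Reduced word: (empty)

Answer: yes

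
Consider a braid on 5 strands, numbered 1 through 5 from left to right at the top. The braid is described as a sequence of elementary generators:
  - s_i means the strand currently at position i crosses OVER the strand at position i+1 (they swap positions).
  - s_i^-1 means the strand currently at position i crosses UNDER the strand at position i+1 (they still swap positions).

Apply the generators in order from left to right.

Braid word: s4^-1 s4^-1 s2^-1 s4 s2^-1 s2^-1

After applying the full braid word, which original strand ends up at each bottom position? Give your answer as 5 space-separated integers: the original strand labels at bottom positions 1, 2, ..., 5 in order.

Gen 1 (s4^-1): strand 4 crosses under strand 5. Perm now: [1 2 3 5 4]
Gen 2 (s4^-1): strand 5 crosses under strand 4. Perm now: [1 2 3 4 5]
Gen 3 (s2^-1): strand 2 crosses under strand 3. Perm now: [1 3 2 4 5]
Gen 4 (s4): strand 4 crosses over strand 5. Perm now: [1 3 2 5 4]
Gen 5 (s2^-1): strand 3 crosses under strand 2. Perm now: [1 2 3 5 4]
Gen 6 (s2^-1): strand 2 crosses under strand 3. Perm now: [1 3 2 5 4]

Answer: 1 3 2 5 4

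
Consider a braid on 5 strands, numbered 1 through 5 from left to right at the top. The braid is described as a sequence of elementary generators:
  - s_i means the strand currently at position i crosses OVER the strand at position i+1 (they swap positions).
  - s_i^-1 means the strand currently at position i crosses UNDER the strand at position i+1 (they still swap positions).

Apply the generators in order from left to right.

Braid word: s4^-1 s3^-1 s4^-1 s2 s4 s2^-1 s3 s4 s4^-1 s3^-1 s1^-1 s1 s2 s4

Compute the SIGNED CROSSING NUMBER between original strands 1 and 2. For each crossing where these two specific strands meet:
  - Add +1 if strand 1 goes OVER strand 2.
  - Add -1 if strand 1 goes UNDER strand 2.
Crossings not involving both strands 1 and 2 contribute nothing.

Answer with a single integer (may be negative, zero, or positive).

Answer: -2

Derivation:
Gen 1: crossing 4x5. Both 1&2? no. Sum: 0
Gen 2: crossing 3x5. Both 1&2? no. Sum: 0
Gen 3: crossing 3x4. Both 1&2? no. Sum: 0
Gen 4: crossing 2x5. Both 1&2? no. Sum: 0
Gen 5: crossing 4x3. Both 1&2? no. Sum: 0
Gen 6: crossing 5x2. Both 1&2? no. Sum: 0
Gen 7: crossing 5x3. Both 1&2? no. Sum: 0
Gen 8: crossing 5x4. Both 1&2? no. Sum: 0
Gen 9: crossing 4x5. Both 1&2? no. Sum: 0
Gen 10: crossing 3x5. Both 1&2? no. Sum: 0
Gen 11: 1 under 2. Both 1&2? yes. Contrib: -1. Sum: -1
Gen 12: 2 over 1. Both 1&2? yes. Contrib: -1. Sum: -2
Gen 13: crossing 2x5. Both 1&2? no. Sum: -2
Gen 14: crossing 3x4. Both 1&2? no. Sum: -2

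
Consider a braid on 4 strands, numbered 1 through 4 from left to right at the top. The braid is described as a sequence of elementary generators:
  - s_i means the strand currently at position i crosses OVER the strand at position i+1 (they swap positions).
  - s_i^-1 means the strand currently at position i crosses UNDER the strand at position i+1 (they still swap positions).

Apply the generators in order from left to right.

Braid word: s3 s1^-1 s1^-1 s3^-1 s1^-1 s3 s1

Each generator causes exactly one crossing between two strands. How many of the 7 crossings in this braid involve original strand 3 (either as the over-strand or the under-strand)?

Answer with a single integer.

Gen 1: crossing 3x4. Involves strand 3? yes. Count so far: 1
Gen 2: crossing 1x2. Involves strand 3? no. Count so far: 1
Gen 3: crossing 2x1. Involves strand 3? no. Count so far: 1
Gen 4: crossing 4x3. Involves strand 3? yes. Count so far: 2
Gen 5: crossing 1x2. Involves strand 3? no. Count so far: 2
Gen 6: crossing 3x4. Involves strand 3? yes. Count so far: 3
Gen 7: crossing 2x1. Involves strand 3? no. Count so far: 3

Answer: 3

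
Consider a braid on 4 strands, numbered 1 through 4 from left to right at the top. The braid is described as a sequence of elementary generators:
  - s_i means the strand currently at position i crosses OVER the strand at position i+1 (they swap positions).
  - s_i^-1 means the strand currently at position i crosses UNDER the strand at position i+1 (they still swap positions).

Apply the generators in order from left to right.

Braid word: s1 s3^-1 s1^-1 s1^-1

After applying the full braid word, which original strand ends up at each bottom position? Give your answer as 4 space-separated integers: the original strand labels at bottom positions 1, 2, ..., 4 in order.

Gen 1 (s1): strand 1 crosses over strand 2. Perm now: [2 1 3 4]
Gen 2 (s3^-1): strand 3 crosses under strand 4. Perm now: [2 1 4 3]
Gen 3 (s1^-1): strand 2 crosses under strand 1. Perm now: [1 2 4 3]
Gen 4 (s1^-1): strand 1 crosses under strand 2. Perm now: [2 1 4 3]

Answer: 2 1 4 3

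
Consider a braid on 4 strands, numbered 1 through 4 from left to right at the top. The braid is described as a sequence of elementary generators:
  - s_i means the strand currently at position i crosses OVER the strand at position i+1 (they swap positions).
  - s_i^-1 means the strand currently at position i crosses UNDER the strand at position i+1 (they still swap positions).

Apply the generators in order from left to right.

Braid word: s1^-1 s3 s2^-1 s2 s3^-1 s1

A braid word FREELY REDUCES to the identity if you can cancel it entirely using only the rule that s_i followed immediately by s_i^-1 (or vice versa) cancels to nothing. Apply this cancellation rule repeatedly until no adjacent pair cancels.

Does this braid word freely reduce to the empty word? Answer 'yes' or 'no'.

Gen 1 (s1^-1): push. Stack: [s1^-1]
Gen 2 (s3): push. Stack: [s1^-1 s3]
Gen 3 (s2^-1): push. Stack: [s1^-1 s3 s2^-1]
Gen 4 (s2): cancels prior s2^-1. Stack: [s1^-1 s3]
Gen 5 (s3^-1): cancels prior s3. Stack: [s1^-1]
Gen 6 (s1): cancels prior s1^-1. Stack: []
Reduced word: (empty)

Answer: yes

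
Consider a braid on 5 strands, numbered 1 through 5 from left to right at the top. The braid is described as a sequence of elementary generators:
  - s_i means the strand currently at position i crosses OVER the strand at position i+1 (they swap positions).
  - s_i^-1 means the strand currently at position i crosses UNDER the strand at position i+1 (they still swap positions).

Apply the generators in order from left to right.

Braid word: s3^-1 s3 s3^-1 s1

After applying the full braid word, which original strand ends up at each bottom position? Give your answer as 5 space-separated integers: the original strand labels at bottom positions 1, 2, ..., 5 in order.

Answer: 2 1 4 3 5

Derivation:
Gen 1 (s3^-1): strand 3 crosses under strand 4. Perm now: [1 2 4 3 5]
Gen 2 (s3): strand 4 crosses over strand 3. Perm now: [1 2 3 4 5]
Gen 3 (s3^-1): strand 3 crosses under strand 4. Perm now: [1 2 4 3 5]
Gen 4 (s1): strand 1 crosses over strand 2. Perm now: [2 1 4 3 5]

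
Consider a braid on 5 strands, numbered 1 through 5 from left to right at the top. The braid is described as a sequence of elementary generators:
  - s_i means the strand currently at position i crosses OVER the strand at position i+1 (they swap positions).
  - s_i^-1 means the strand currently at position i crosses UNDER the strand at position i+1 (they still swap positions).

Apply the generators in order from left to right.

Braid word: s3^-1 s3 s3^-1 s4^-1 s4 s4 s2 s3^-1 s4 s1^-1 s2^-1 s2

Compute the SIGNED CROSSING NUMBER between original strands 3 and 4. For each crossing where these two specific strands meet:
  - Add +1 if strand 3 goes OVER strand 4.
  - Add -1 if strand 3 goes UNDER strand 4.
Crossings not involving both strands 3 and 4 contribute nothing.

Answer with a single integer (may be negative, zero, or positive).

Gen 1: 3 under 4. Both 3&4? yes. Contrib: -1. Sum: -1
Gen 2: 4 over 3. Both 3&4? yes. Contrib: -1. Sum: -2
Gen 3: 3 under 4. Both 3&4? yes. Contrib: -1. Sum: -3
Gen 4: crossing 3x5. Both 3&4? no. Sum: -3
Gen 5: crossing 5x3. Both 3&4? no. Sum: -3
Gen 6: crossing 3x5. Both 3&4? no. Sum: -3
Gen 7: crossing 2x4. Both 3&4? no. Sum: -3
Gen 8: crossing 2x5. Both 3&4? no. Sum: -3
Gen 9: crossing 2x3. Both 3&4? no. Sum: -3
Gen 10: crossing 1x4. Both 3&4? no. Sum: -3
Gen 11: crossing 1x5. Both 3&4? no. Sum: -3
Gen 12: crossing 5x1. Both 3&4? no. Sum: -3

Answer: -3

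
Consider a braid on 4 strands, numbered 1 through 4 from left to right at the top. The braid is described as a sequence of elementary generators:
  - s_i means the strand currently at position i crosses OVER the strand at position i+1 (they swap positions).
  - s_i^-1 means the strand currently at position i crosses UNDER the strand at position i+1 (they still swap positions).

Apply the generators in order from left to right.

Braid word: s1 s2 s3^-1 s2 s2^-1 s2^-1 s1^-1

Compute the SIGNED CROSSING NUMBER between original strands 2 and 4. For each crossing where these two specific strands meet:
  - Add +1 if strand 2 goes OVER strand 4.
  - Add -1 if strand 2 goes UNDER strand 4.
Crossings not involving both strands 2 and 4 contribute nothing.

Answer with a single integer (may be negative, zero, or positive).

Gen 1: crossing 1x2. Both 2&4? no. Sum: 0
Gen 2: crossing 1x3. Both 2&4? no. Sum: 0
Gen 3: crossing 1x4. Both 2&4? no. Sum: 0
Gen 4: crossing 3x4. Both 2&4? no. Sum: 0
Gen 5: crossing 4x3. Both 2&4? no. Sum: 0
Gen 6: crossing 3x4. Both 2&4? no. Sum: 0
Gen 7: 2 under 4. Both 2&4? yes. Contrib: -1. Sum: -1

Answer: -1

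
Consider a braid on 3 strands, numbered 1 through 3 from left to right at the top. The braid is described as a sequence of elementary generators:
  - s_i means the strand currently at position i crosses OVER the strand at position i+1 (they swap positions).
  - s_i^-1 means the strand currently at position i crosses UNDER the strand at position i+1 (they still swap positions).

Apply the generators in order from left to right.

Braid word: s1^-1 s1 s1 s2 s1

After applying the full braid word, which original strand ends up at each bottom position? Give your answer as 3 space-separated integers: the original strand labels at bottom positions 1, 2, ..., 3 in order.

Answer: 3 2 1

Derivation:
Gen 1 (s1^-1): strand 1 crosses under strand 2. Perm now: [2 1 3]
Gen 2 (s1): strand 2 crosses over strand 1. Perm now: [1 2 3]
Gen 3 (s1): strand 1 crosses over strand 2. Perm now: [2 1 3]
Gen 4 (s2): strand 1 crosses over strand 3. Perm now: [2 3 1]
Gen 5 (s1): strand 2 crosses over strand 3. Perm now: [3 2 1]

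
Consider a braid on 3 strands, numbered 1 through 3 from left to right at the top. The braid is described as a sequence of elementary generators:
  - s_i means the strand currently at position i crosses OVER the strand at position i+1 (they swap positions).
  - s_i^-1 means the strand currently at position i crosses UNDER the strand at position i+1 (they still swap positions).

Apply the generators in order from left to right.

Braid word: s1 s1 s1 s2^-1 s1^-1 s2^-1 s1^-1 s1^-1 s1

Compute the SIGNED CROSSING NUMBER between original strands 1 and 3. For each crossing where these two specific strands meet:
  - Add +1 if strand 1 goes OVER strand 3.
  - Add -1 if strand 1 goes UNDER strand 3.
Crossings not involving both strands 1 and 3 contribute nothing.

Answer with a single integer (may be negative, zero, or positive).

Answer: -2

Derivation:
Gen 1: crossing 1x2. Both 1&3? no. Sum: 0
Gen 2: crossing 2x1. Both 1&3? no. Sum: 0
Gen 3: crossing 1x2. Both 1&3? no. Sum: 0
Gen 4: 1 under 3. Both 1&3? yes. Contrib: -1. Sum: -1
Gen 5: crossing 2x3. Both 1&3? no. Sum: -1
Gen 6: crossing 2x1. Both 1&3? no. Sum: -1
Gen 7: 3 under 1. Both 1&3? yes. Contrib: +1. Sum: 0
Gen 8: 1 under 3. Both 1&3? yes. Contrib: -1. Sum: -1
Gen 9: 3 over 1. Both 1&3? yes. Contrib: -1. Sum: -2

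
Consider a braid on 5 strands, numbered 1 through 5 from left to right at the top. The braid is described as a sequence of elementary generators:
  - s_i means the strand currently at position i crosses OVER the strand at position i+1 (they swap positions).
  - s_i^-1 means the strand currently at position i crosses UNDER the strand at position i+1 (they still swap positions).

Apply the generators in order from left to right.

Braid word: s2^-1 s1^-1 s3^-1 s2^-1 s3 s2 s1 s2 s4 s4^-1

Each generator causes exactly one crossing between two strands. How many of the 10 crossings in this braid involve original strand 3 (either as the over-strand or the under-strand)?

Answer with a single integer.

Gen 1: crossing 2x3. Involves strand 3? yes. Count so far: 1
Gen 2: crossing 1x3. Involves strand 3? yes. Count so far: 2
Gen 3: crossing 2x4. Involves strand 3? no. Count so far: 2
Gen 4: crossing 1x4. Involves strand 3? no. Count so far: 2
Gen 5: crossing 1x2. Involves strand 3? no. Count so far: 2
Gen 6: crossing 4x2. Involves strand 3? no. Count so far: 2
Gen 7: crossing 3x2. Involves strand 3? yes. Count so far: 3
Gen 8: crossing 3x4. Involves strand 3? yes. Count so far: 4
Gen 9: crossing 1x5. Involves strand 3? no. Count so far: 4
Gen 10: crossing 5x1. Involves strand 3? no. Count so far: 4

Answer: 4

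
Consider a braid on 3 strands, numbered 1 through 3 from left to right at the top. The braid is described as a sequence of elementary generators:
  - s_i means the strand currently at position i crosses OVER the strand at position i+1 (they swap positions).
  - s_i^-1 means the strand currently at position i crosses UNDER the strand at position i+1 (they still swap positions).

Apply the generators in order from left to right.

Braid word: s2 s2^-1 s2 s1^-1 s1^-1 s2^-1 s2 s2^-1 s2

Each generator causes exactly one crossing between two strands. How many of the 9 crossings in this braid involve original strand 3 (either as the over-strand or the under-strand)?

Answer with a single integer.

Answer: 9

Derivation:
Gen 1: crossing 2x3. Involves strand 3? yes. Count so far: 1
Gen 2: crossing 3x2. Involves strand 3? yes. Count so far: 2
Gen 3: crossing 2x3. Involves strand 3? yes. Count so far: 3
Gen 4: crossing 1x3. Involves strand 3? yes. Count so far: 4
Gen 5: crossing 3x1. Involves strand 3? yes. Count so far: 5
Gen 6: crossing 3x2. Involves strand 3? yes. Count so far: 6
Gen 7: crossing 2x3. Involves strand 3? yes. Count so far: 7
Gen 8: crossing 3x2. Involves strand 3? yes. Count so far: 8
Gen 9: crossing 2x3. Involves strand 3? yes. Count so far: 9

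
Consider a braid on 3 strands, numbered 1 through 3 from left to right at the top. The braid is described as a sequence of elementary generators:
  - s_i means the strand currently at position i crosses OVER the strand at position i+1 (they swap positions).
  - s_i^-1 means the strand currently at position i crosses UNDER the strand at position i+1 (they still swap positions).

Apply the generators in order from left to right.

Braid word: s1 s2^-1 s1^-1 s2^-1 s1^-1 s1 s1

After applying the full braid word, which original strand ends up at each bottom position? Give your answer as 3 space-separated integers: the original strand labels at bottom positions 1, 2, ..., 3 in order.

Answer: 1 3 2

Derivation:
Gen 1 (s1): strand 1 crosses over strand 2. Perm now: [2 1 3]
Gen 2 (s2^-1): strand 1 crosses under strand 3. Perm now: [2 3 1]
Gen 3 (s1^-1): strand 2 crosses under strand 3. Perm now: [3 2 1]
Gen 4 (s2^-1): strand 2 crosses under strand 1. Perm now: [3 1 2]
Gen 5 (s1^-1): strand 3 crosses under strand 1. Perm now: [1 3 2]
Gen 6 (s1): strand 1 crosses over strand 3. Perm now: [3 1 2]
Gen 7 (s1): strand 3 crosses over strand 1. Perm now: [1 3 2]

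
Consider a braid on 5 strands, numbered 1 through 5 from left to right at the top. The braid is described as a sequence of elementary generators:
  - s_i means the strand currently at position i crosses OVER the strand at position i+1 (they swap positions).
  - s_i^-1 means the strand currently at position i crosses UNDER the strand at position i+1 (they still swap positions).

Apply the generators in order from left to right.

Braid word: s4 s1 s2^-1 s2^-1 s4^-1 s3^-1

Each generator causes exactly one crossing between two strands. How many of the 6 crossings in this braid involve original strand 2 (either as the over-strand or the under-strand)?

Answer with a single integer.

Gen 1: crossing 4x5. Involves strand 2? no. Count so far: 0
Gen 2: crossing 1x2. Involves strand 2? yes. Count so far: 1
Gen 3: crossing 1x3. Involves strand 2? no. Count so far: 1
Gen 4: crossing 3x1. Involves strand 2? no. Count so far: 1
Gen 5: crossing 5x4. Involves strand 2? no. Count so far: 1
Gen 6: crossing 3x4. Involves strand 2? no. Count so far: 1

Answer: 1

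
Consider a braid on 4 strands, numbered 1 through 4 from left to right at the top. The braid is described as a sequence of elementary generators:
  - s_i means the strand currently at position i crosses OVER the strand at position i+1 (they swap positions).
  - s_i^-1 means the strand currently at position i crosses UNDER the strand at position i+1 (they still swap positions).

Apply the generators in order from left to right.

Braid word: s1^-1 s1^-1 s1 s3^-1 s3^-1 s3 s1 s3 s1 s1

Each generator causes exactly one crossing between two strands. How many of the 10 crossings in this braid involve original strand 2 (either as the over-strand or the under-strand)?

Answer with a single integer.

Answer: 6

Derivation:
Gen 1: crossing 1x2. Involves strand 2? yes. Count so far: 1
Gen 2: crossing 2x1. Involves strand 2? yes. Count so far: 2
Gen 3: crossing 1x2. Involves strand 2? yes. Count so far: 3
Gen 4: crossing 3x4. Involves strand 2? no. Count so far: 3
Gen 5: crossing 4x3. Involves strand 2? no. Count so far: 3
Gen 6: crossing 3x4. Involves strand 2? no. Count so far: 3
Gen 7: crossing 2x1. Involves strand 2? yes. Count so far: 4
Gen 8: crossing 4x3. Involves strand 2? no. Count so far: 4
Gen 9: crossing 1x2. Involves strand 2? yes. Count so far: 5
Gen 10: crossing 2x1. Involves strand 2? yes. Count so far: 6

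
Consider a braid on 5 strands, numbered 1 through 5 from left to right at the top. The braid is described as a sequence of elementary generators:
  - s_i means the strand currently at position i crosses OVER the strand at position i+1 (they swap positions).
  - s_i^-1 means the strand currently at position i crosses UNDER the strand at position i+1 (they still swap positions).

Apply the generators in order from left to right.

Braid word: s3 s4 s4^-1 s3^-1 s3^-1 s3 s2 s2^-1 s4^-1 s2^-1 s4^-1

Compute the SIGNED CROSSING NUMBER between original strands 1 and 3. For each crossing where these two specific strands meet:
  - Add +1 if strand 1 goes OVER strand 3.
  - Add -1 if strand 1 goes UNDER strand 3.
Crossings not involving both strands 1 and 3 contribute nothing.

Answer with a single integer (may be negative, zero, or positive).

Gen 1: crossing 3x4. Both 1&3? no. Sum: 0
Gen 2: crossing 3x5. Both 1&3? no. Sum: 0
Gen 3: crossing 5x3. Both 1&3? no. Sum: 0
Gen 4: crossing 4x3. Both 1&3? no. Sum: 0
Gen 5: crossing 3x4. Both 1&3? no. Sum: 0
Gen 6: crossing 4x3. Both 1&3? no. Sum: 0
Gen 7: crossing 2x3. Both 1&3? no. Sum: 0
Gen 8: crossing 3x2. Both 1&3? no. Sum: 0
Gen 9: crossing 4x5. Both 1&3? no. Sum: 0
Gen 10: crossing 2x3. Both 1&3? no. Sum: 0
Gen 11: crossing 5x4. Both 1&3? no. Sum: 0

Answer: 0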